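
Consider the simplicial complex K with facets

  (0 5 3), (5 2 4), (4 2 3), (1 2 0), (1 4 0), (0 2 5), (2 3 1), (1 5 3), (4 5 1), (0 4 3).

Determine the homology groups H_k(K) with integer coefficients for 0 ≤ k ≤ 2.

H_0 ≅ Z,  H_1 ≅ Z/2,  H_2 = 0.

Order the vertices as 0 < 1 < 2 < 3 < 4 < 5. Listing each simplex with vertices in this order, K has dimension 2 with simplices:

  0-simplices (6): [0], [1], [2], [3], [4], [5]
  1-simplices (15): [0,1], [0,2], [0,3], [0,4], [0,5], [1,2], [1,3], [1,4], [1,5], [2,3], [2,4], [2,5], [3,4], [3,5], [4,5]
  2-simplices (10): [0,1,2], [0,1,4], [0,2,5], [0,3,4], [0,3,5], [1,2,3], [1,3,5], [1,4,5], [2,3,4], [2,4,5]

Hence C_0 ≅ Z^6, C_1 ≅ Z^15, C_2 ≅ Z^10.

The boundary map ∂_1: C_1 → C_0 is given by ∂[p,q] = [q] − [p].
The 6×15 boundary matrix has rank 5 and Smith normal form diag(1,1,1,1,1).

∂_2: C_2 → C_1 sends each 2-simplex [p,q,r] to [q,r] − [p,r] + [p,q]. For instance
  ∂[2,4,5] = [4,5] − [2,5] + [2,4],
  ∂[1,2,3] = [2,3] − [1,3] + [1,2].
As a 15×10 matrix over Z this has rank 10, with invariant factors (1,1,1,1,1,1,1,1,1,2).

Now H_k = ker ∂_k / im ∂_{k+1}, so:

  H_0: rank C_0 − rank ∂_1 = 6 − 5 = 1, and the invariant factors of ∂_1 are all 1, so H_0 ≅ Z.
  H_1: rank ker ∂_1 − rank ∂_2 = (15 − 5) − 10 = 0, and ∂_2 has invariant factor 2 > 1, so H_1 ≅ Z/2.
  H_2: rank ker ∂_2 − rank ∂_3 = (10 − 10) − 0 = 0, and there is no ∂_3, so H_2 ≅ 0.

As a check, the Euler characteristic is 6 − 15 + 10 = 1, which agrees with 1 − 0 + 0 = 1.
(K is a triangulation of the real projective plane RP^2.)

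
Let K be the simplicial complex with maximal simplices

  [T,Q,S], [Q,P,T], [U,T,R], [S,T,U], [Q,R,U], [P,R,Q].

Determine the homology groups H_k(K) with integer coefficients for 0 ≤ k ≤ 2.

K has 6 vertices, 12 edges, 6 triangles.
rank ∂_0 = 0, rank ∂_1 = 5 ⇒ b_0 = 6 − 0 − 5 = 1; all invariant factors of ∂_1 are 1 so no torsion. So H_0 ≅ Z.
rank ∂_1 = 5, rank ∂_2 = 6 ⇒ b_1 = 12 − 5 − 6 = 1; all invariant factors of ∂_2 are 1 so no torsion. So H_1 ≅ Z.
rank ∂_2 = 6, rank ∂_3 = 0 ⇒ b_2 = 6 − 6 − 0 = 0. So H_2 ≅ 0.

H_0 ≅ Z,  H_1 ≅ Z,  H_2 = 0.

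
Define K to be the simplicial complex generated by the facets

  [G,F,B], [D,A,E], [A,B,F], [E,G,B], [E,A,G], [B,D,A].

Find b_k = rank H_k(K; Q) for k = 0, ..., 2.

Take the total order A < B < D < E < F < G on the vertex set. Then K (dimension 2) consists of the simplices:

  0-simplices (6): A, B, D, E, F, G
  1-simplices (12): AB, AD, AE, AF, AG, BD, BE, BF, BG, DE, EG, FG
  2-simplices (6): ABD, ABF, ADE, AEG, BEG, BFG

giving chain groups C_0 ≅ Z^6, C_1 ≅ Z^12, C_2 ≅ Z^6.

∂_1: C_1 → C_0 sends each edge [p,q] (with p < q) to q − p. For instance
  ∂AF = F − A.
The 6×12 boundary matrix has rank 5 and Smith normal form diag(1,1,1,1,1).

Boundary ∂_2: C_2 → C_1 acts by ∂[p,q,r] = [q,r] − [p,r] + [p,q]. For instance
  ∂AEG = EG − AG + AE,
  ∂ADE = DE − AE + AD.
The 12×6 boundary matrix has rank 6 and Smith normal form diag(1,1,1,1,1,1).

Now H_k = ker ∂_k / im ∂_{k+1}, so:

  H_0: rank C_0 − rank ∂_1 = 6 − 5 = 1, and the invariant factors of ∂_1 are all 1, so H_0 ≅ Z.
  H_1: rank ker ∂_1 − rank ∂_2 = (12 − 5) − 6 = 1, and the invariant factors of ∂_2 are all 1, so H_1 ≅ Z.
  H_2: rank ker ∂_2 − rank ∂_3 = (6 − 6) − 0 = 0, and there is no ∂_3, so H_2 ≅ 0.

As a check, the Euler characteristic is 6 − 12 + 6 = 0, which agrees with 1 − 1 + 0 = 0.
(K is a triangulation of the cylinder S^1 x I.)

Hence the Betti numbers are b_0 = 1, b_1 = 1, b_2 = 0.

b_0 = 1, b_1 = 1, b_2 = 0.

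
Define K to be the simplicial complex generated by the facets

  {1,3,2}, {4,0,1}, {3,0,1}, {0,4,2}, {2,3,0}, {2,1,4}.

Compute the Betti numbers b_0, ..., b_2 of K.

b_0 = 1, b_1 = 0, b_2 = 1.

Take the total order 0 < 1 < 2 < 3 < 4 on the vertex set. Then K (dimension 2) consists of the simplices:

  0-simplices (5): [0], [1], [2], [3], [4]
  1-simplices (9): [0,1], [0,2], [0,3], [0,4], [1,2], [1,3], [1,4], [2,3], [2,4]
  2-simplices (6): [0,1,3], [0,1,4], [0,2,3], [0,2,4], [1,2,3], [1,2,4]

so the chain groups are C_0 ≅ Z^5, C_1 ≅ Z^9, C_2 ≅ Z^6.

Boundary ∂_1: C_1 → C_0 maps an edge to its endpoints' difference, ∂[p,q] = q − p. For instance
  ∂[1,3] = [3] − [1].
The 5×9 boundary matrix has rank 4 and Smith normal form diag(1,1,1,1).

∂_2: C_2 → C_1 maps a triangle to the signed sum of its edges. For instance
  ∂[1,2,4] = [2,4] − [1,4] + [1,2],
  ∂[0,2,4] = [2,4] − [0,4] + [0,2].
This gives a 9×6 integer matrix of rank 5; reducing to Smith normal form yields diagonal entries (1,1,1,1,1).

From H_k ≅ ker(∂_k) / im(∂_{k+1}) we obtain:

  H_0: rank C_0 − rank ∂_1 = 5 − 4 = 1, and the invariant factors of ∂_1 are all 1, so H_0 ≅ Z.
  H_1: rank ker ∂_1 − rank ∂_2 = (9 − 4) − 5 = 0, and the invariant factors of ∂_2 are all 1, so H_1 ≅ 0.
  H_2: rank ker ∂_2 − rank ∂_3 = (6 − 5) − 0 = 1, and there is no ∂_3, so H_2 ≅ Z.

Hence the Betti numbers are b_0 = 1, b_1 = 0, b_2 = 1.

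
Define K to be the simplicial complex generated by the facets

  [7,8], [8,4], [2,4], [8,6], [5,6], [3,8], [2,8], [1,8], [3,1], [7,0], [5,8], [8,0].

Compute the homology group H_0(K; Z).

H_0 ≅ Z.

Order the vertices as 0 < 1 < 2 < 3 < 4 < 5 < 6 < 7 < 8. Listing each simplex with vertices in this order, K has dimension 1 with simplices:

  0-simplices (9): [0], [1], [2], [3], [4], [5], [6], [7], [8]
  1-simplices (12): [0,7], [0,8], [1,3], [1,8], [2,4], [2,8], [3,8], [4,8], [5,6], [5,8], [6,8], [7,8]

Hence C_0 ≅ Z^9, C_1 ≅ Z^12.

Boundary ∂_1: C_1 → C_0 is given by ∂[p,q] = [q] − [p].
As a 9×12 matrix over Z this has rank 8, with invariant factors (1,1,1,1,1,1,1,1).

Computing H_k = (kernel of ∂_k) / (image of ∂_{k+1}):

  H_0: rank C_0 − rank ∂_1 = 9 − 8 = 1, and the invariant factors of ∂_1 are all 1, so H_0 ≅ Z.

(K is a triangulation of a wedge of 4 circles.)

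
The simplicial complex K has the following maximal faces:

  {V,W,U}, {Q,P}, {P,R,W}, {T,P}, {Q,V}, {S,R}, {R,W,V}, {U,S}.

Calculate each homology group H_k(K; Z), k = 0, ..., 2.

H_0 = Z,  H_1 = Z^2,  H_2 = 0.

We work with the vertex ordering P < Q < R < S < T < U < V < W. The simplices of K, each written with vertices in increasing order, are:

  0-simplices (8): P, Q, R, S, T, U, V, W
  1-simplices (12): PQ, PR, PT, PW, QV, RS, RV, RW, SU, UV, UW, VW
  2-simplices (3): PRW, RVW, UVW

giving chain groups C_0 ≅ Z^8, C_1 ≅ Z^12, C_2 ≅ Z^3.

∂_1: C_1 → C_0 is given by ∂[p,q] = [q] − [p].
As a 8×12 matrix over Z this has rank 7, with invariant factors (1,1,1,1,1,1,1).

∂_2: C_2 → C_1 maps a triangle to the signed sum of its edges. For instance
  ∂RVW = VW − RW + RV,
  ∂UVW = VW − UW + UV.
This gives a 12×3 integer matrix of rank 3; reducing to Smith normal form yields diagonal entries (1,1,1).

Now H_k = ker ∂_k / im ∂_{k+1}, so:

  H_0: rank C_0 − rank ∂_1 = 8 − 7 = 1, and the invariant factors of ∂_1 are all 1, so H_0 ≅ Z.
  H_1: rank ker ∂_1 − rank ∂_2 = (12 − 7) − 3 = 2, and the invariant factors of ∂_2 are all 1, so H_1 ≅ Z^2.
  H_2: rank ker ∂_2 − rank ∂_3 = (3 − 3) − 0 = 0, and there is no ∂_3, so H_2 ≅ 0.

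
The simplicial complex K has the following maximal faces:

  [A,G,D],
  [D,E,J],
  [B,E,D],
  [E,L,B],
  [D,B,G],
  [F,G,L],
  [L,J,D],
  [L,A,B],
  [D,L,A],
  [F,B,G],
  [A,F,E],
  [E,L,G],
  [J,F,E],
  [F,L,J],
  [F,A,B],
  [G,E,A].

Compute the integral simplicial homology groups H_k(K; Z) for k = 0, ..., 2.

H_0 ≅ Z,  H_1 ≅ Z^2,  H_2 ≅ Z.

K has 8 vertices, 24 edges, 16 triangles.
rank ∂_0 = 0, rank ∂_1 = 7 ⇒ b_0 = 8 − 0 − 7 = 1; all invariant factors of ∂_1 are 1 so no torsion. So H_0 = Z.
rank ∂_1 = 7, rank ∂_2 = 15 ⇒ b_1 = 24 − 7 − 15 = 2; all invariant factors of ∂_2 are 1 so no torsion. So H_1 = Z^2.
rank ∂_2 = 15, rank ∂_3 = 0 ⇒ b_2 = 16 − 15 − 0 = 1. So H_2 = Z.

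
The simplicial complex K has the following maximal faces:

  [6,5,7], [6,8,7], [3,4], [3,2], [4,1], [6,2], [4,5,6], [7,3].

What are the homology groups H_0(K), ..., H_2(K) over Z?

H_0 = Z,  H_1 = Z^2,  H_2 = 0.

Order the vertices as 1 < 2 < 3 < 4 < 5 < 6 < 7 < 8. Listing each simplex with vertices in this order, K has dimension 2 with simplices:

  0-simplices (8): [1], [2], [3], [4], [5], [6], [7], [8]
  1-simplices (12): [1,4], [2,3], [2,6], [3,4], [3,7], [4,5], [4,6], [5,6], [5,7], [6,7], [6,8], [7,8]
  2-simplices (3): [4,5,6], [5,6,7], [6,7,8]

Hence C_0 ≅ Z^8, C_1 ≅ Z^12, C_2 ≅ Z^3.

The boundary map ∂_1: C_1 → C_0 maps an edge to its endpoints' difference, ∂[p,q] = q − p. For instance
  ∂[5,6] = [6] − [5].
The 8×12 boundary matrix has rank 7 and Smith normal form diag(1,1,1,1,1,1,1).

Boundary ∂_2: C_2 → C_1 sends each 2-simplex [p,q,r] to [q,r] − [p,r] + [p,q]. For instance
  ∂[5,6,7] = [6,7] − [5,7] + [5,6],
  ∂[6,7,8] = [7,8] − [6,8] + [6,7].
The resulting 12×3 matrix has rank 3, and its Smith normal form has invariant factors (1,1,1).

Computing H_k = (kernel of ∂_k) / (image of ∂_{k+1}):

  H_0: rank C_0 − rank ∂_1 = 8 − 7 = 1, and the invariant factors of ∂_1 are all 1, so H_0 ≅ Z.
  H_1: rank ker ∂_1 − rank ∂_2 = (12 − 7) − 3 = 2, and the invariant factors of ∂_2 are all 1, so H_1 ≅ Z^2.
  H_2: rank ker ∂_2 − rank ∂_3 = (3 − 3) − 0 = 0, and there is no ∂_3, so H_2 ≅ 0.

As a check, the Euler characteristic is 8 − 12 + 3 = -1, which agrees with 1 − 2 + 0 = -1.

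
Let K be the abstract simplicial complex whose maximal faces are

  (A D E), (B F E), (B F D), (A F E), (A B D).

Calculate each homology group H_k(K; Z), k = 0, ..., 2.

Order the vertices as A < B < D < E < F. Listing each simplex with vertices in this order, K has dimension 2 with simplices:

  0-simplices (5): A, B, D, E, F
  1-simplices (10): AB, AD, AE, AF, BD, BE, BF, DE, DF, EF
  2-simplices (5): ABD, ADE, AEF, BDF, BEF

Hence C_0 ≅ Z^5, C_1 ≅ Z^10, C_2 ≅ Z^5.

Boundary ∂_1: C_1 → C_0 maps an edge to its endpoints' difference, ∂[p,q] = q − p. For instance
  ∂DE = E − D.
This gives a 5×10 integer matrix of rank 4; reducing to Smith normal form yields diagonal entries (1,1,1,1).

Boundary ∂_2: C_2 → C_1 acts by ∂[p,q,r] = [q,r] − [p,r] + [p,q]. For instance
  ∂BEF = EF − BF + BE,
  ∂ABD = BD − AD + AB.
The 10×5 boundary matrix has rank 5 and Smith normal form diag(1,1,1,1,1).

Now H_k = ker ∂_k / im ∂_{k+1}, so:

  H_0: rank C_0 − rank ∂_1 = 5 − 4 = 1, and the invariant factors of ∂_1 are all 1, so H_0 ≅ Z.
  H_1: rank ker ∂_1 − rank ∂_2 = (10 − 4) − 5 = 1, and the invariant factors of ∂_2 are all 1, so H_1 ≅ Z.
  H_2: rank ker ∂_2 − rank ∂_3 = (5 − 5) − 0 = 0, and there is no ∂_3, so H_2 ≅ 0.

H_0 = Z,  H_1 = Z,  H_2 = 0.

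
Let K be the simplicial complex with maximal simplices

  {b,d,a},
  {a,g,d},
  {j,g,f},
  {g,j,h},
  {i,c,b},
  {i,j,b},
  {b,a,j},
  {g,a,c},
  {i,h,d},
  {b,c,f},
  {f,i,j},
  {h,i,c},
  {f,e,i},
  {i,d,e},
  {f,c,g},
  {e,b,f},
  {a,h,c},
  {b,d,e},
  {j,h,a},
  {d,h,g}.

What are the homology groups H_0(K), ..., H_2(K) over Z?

H_0 = Z,  H_1 = Z ⊕ Z_2,  H_2 = 0.

Order the vertices as a < b < c < d < e < f < g < h < i < j. Listing each simplex with vertices in this order, K has dimension 2 with simplices:

  0-simplices (10): a, b, c, d, e, f, g, h, i, j
  1-simplices (30): ab, ac, ad, ag, ah, aj, bc, bd, be, bf, bi, bj, cf, cg, ch, ci, de, dg, dh, di, ef, ei, fg, fi, fj, gh, gj, hi, hj, ij
  2-simplices (20): abd, abj, acg, ach, adg, ahj, bcf, bci, bde, bef, bij, cfg, chi, dei, dgh, dhi, efi, fgj, fij, ghj

giving chain groups C_0 ≅ Z^10, C_1 ≅ Z^30, C_2 ≅ Z^20.

The boundary map ∂_1: C_1 → C_0 is given by ∂[p,q] = [q] − [p]. For instance
  ∂bf = f − b.
This gives a 10×30 integer matrix of rank 9; reducing to Smith normal form yields diagonal entries (1,1,1,1,1,1,1,1,1).

∂_2: C_2 → C_1 acts by ∂[p,q,r] = [q,r] − [p,r] + [p,q]. For instance
  ∂abd = bd − ad + ab,
  ∂dei = ei − di + de.
The resulting 30×20 matrix has rank 20, and its Smith normal form has invariant factors (1,1,1,1,1,1,1,1,1,1,1,1,1,1,1,1,1,1,1,2).

Reading off H_k = ker ∂_k / im ∂_{k+1}:

  H_0: rank C_0 − rank ∂_1 = 10 − 9 = 1, and the invariant factors of ∂_1 are all 1, so H_0 = Z.
  H_1: rank ker ∂_1 − rank ∂_2 = (30 − 9) − 20 = 1, and ∂_2 has invariant factor 2 > 1, so H_1 = Z ⊕ Z_2.
  H_2: rank ker ∂_2 − rank ∂_3 = (20 − 20) − 0 = 0, and there is no ∂_3, so H_2 = 0.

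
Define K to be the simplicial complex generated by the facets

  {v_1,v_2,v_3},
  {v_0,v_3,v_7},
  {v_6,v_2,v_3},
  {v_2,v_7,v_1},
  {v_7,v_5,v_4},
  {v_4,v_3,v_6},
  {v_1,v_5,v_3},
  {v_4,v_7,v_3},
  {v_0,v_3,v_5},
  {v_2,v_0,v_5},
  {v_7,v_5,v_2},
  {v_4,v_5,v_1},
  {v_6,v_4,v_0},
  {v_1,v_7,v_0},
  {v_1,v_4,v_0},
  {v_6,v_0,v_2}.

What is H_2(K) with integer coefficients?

Take the total order v_0 < v_1 < v_2 < v_3 < v_4 < v_5 < v_6 < v_7 on the vertex set. Then K (dimension 2) consists of the simplices:

  0-simplices (8): [v_0], [v_1], [v_2], [v_3], [v_4], [v_5], [v_6], [v_7]
  1-simplices (24): (24 of them)
  2-simplices (16): (16 of them)

Hence C_0 ≅ Z^8, C_1 ≅ Z^24, C_2 ≅ Z^16.

The boundary map ∂_1: C_1 → C_0 maps an edge to its endpoints' difference, ∂[p,q] = q − p. For instance
  ∂[v_3,v_7] = [v_7] − [v_3].
As a 8×24 matrix over Z this has rank 7, with invariant factors (1,1,1,1,1,1,1).

Boundary ∂_2: C_2 → C_1 acts by ∂[p,q,r] = [q,r] − [p,r] + [p,q]. For instance
  ∂[v_2,v_3,v_6] = [v_3,v_6] − [v_2,v_6] + [v_2,v_3],
  ∂[v_0,v_4,v_6] = [v_4,v_6] − [v_0,v_6] + [v_0,v_4].
This gives a 24×16 integer matrix of rank 15; reducing to Smith normal form yields diagonal entries (1,1,1,1,1,1,1,1,1,1,1,1,1,1,1).

From H_k ≅ ker(∂_k) / im(∂_{k+1}) we obtain:

  H_2: rank ker ∂_2 − rank ∂_3 = (16 − 15) − 0 = 1, and there is no ∂_3, so H_2 ≅ Z.

H_2 = Z.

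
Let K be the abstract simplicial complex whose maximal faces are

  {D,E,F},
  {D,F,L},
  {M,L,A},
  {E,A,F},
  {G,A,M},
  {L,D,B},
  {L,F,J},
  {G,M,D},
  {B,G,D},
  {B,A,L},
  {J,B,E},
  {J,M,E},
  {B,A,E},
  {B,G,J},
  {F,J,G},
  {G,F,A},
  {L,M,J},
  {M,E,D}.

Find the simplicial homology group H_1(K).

Order the vertices as A < B < D < E < F < G < J < L < M. Listing each simplex with vertices in this order, K has dimension 2 with simplices:

  0-simplices (9): A, B, D, E, F, G, J, L, M
  1-simplices (27): AB, AE, AF, AG, AL, AM, BD, BE, BG, BJ, BL, DE, DF, DG, DL, DM, EF, EJ, EM, FG, FJ, FL, GJ, GM, JL, JM, LM
  2-simplices (18): ABE, ABL, AEF, AFG, AGM, ALM, BDG, BDL, BEJ, BGJ, DEF, DEM, DFL, DGM, EJM, FGJ, FJL, JLM

so the chain groups are C_0 ≅ Z^9, C_1 ≅ Z^27, C_2 ≅ Z^18.

Boundary ∂_1: C_1 → C_0 sends each edge [p,q] (with p < q) to q − p. For instance
  ∂JL = L − J.
The resulting 9×27 matrix has rank 8, and its Smith normal form has invariant factors (1,1,1,1,1,1,1,1).

∂_2: C_2 → C_1 maps a triangle to the signed sum of its edges. For instance
  ∂BEJ = EJ − BJ + BE,
  ∂BDG = DG − BG + BD.
As a 27×18 matrix over Z this has rank 17, with invariant factors (1,1,1,1,1,1,1,1,1,1,1,1,1,1,1,1,1).

Computing H_k = (kernel of ∂_k) / (image of ∂_{k+1}):

  H_1: rank ker ∂_1 − rank ∂_2 = (27 − 8) − 17 = 2, and the invariant factors of ∂_2 are all 1, so H_1 ≅ Z^2.

(K is a triangulation of the torus T^2.)

H_1 ≅ Z^2.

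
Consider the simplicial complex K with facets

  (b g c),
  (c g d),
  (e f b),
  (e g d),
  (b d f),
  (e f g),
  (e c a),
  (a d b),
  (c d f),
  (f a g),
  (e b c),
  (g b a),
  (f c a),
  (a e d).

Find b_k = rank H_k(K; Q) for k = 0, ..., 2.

K has 7 vertices, 21 edges, 14 triangles.
rank ∂_0 = 0, rank ∂_1 = 6 ⇒ b_0 = 7 − 0 − 6 = 1; all invariant factors of ∂_1 are 1 so no torsion. So H_0 = Z.
rank ∂_1 = 6, rank ∂_2 = 13 ⇒ b_1 = 21 − 6 − 13 = 2; all invariant factors of ∂_2 are 1 so no torsion. So H_1 = Z^2.
rank ∂_2 = 13, rank ∂_3 = 0 ⇒ b_2 = 14 − 13 − 0 = 1. So H_2 = Z.

b_0 = 1, b_1 = 2, b_2 = 1.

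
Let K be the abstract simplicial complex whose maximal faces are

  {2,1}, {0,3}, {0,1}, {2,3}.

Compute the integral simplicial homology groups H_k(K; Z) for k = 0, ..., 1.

Order the vertices as 0 < 1 < 2 < 3. Listing each simplex with vertices in this order, K has dimension 1 with simplices:

  0-simplices (4): [0], [1], [2], [3]
  1-simplices (4): [0,1], [0,3], [1,2], [2,3]

giving chain groups C_0 ≅ Z^4, C_1 ≅ Z^4.

The boundary map ∂_1: C_1 → C_0 maps an edge to its endpoints' difference, ∂[p,q] = q − p.
The 4×4 boundary matrix has rank 3 and Smith normal form diag(1,1,1).

Now H_k = ker ∂_k / im ∂_{k+1}, so:

  H_0: rank C_0 − rank ∂_1 = 4 − 3 = 1, and the invariant factors of ∂_1 are all 1, so H_0 = Z.
  H_1: rank ker ∂_1 − rank ∂_2 = (4 − 3) − 0 = 1, and there is no ∂_2, so H_1 = Z.

H_0 ≅ Z,  H_1 ≅ Z.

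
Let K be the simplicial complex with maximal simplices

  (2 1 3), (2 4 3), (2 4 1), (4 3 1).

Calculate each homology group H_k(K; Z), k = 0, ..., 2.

Fix the vertex order 1 < 2 < 3 < 4 and write every simplex with vertices in increasing order. Then dim K = 2 and the simplices of K are:

  0-simplices (4): [1], [2], [3], [4]
  1-simplices (6): [1,2], [1,3], [1,4], [2,3], [2,4], [3,4]
  2-simplices (4): [1,2,3], [1,2,4], [1,3,4], [2,3,4]

Hence C_0 ≅ Z^4, C_1 ≅ Z^6, C_2 ≅ Z^4.

Boundary ∂_1: C_1 → C_0 sends each edge [p,q] (with p < q) to q − p. For instance
  ∂[1,4] = [4] − [1].
The resulting 4×6 matrix has rank 3, and its Smith normal form has invariant factors (1,1,1).

∂_2: C_2 → C_1 acts by ∂[p,q,r] = [q,r] − [p,r] + [p,q]. For instance
  ∂[1,2,4] = [2,4] − [1,4] + [1,2],
  ∂[2,3,4] = [3,4] − [2,4] + [2,3].
The 6×4 boundary matrix has rank 3 and Smith normal form diag(1,1,1).

From H_k ≅ ker(∂_k) / im(∂_{k+1}) we obtain:

  H_0: rank C_0 − rank ∂_1 = 4 − 3 = 1, and the invariant factors of ∂_1 are all 1, so H_0 = Z.
  H_1: rank ker ∂_1 − rank ∂_2 = (6 − 3) − 3 = 0, and the invariant factors of ∂_2 are all 1, so H_1 = 0.
  H_2: rank ker ∂_2 − rank ∂_3 = (4 − 3) − 0 = 1, and there is no ∂_3, so H_2 = Z.

H_0 = Z,  H_1 = 0,  H_2 = Z.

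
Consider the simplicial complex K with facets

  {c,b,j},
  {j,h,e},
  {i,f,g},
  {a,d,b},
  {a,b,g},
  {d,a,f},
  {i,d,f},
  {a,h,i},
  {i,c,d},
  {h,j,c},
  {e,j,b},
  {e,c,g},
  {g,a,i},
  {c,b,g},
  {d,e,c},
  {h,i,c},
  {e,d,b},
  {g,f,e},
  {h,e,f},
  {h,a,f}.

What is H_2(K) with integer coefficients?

H_2 = 0.

Take the total order a < b < c < d < e < f < g < h < i < j on the vertex set. Then K (dimension 2) consists of the simplices:

  0-simplices (10): a, b, c, d, e, f, g, h, i, j
  1-simplices (30): ab, ad, af, ag, ah, ai, bc, bd, be, bg, bj, cd, ce, cg, ch, ci, cj, de, df, di, ef, eg, eh, ej, fg, fh, fi, gi, hi, hj
  2-simplices (20): abd, abg, adf, afh, agi, ahi, bcg, bcj, bde, bej, cde, cdi, ceg, chi, chj, dfi, efg, efh, ehj, fgi

Hence C_0 ≅ Z^10, C_1 ≅ Z^30, C_2 ≅ Z^20.

∂_1: C_1 → C_0 sends each edge [p,q] (with p < q) to q − p.
As a 10×30 matrix over Z this has rank 9, with invariant factors (1,1,1,1,1,1,1,1,1).

Boundary ∂_2: C_2 → C_1 acts by ∂[p,q,r] = [q,r] − [p,r] + [p,q]. For instance
  ∂abd = bd − ad + ab,
  ∂adf = df − af + ad.
As a 30×20 matrix over Z this has rank 20, with invariant factors (1,1,1,1,1,1,1,1,1,1,1,1,1,1,1,1,1,1,1,2).

Computing H_k = (kernel of ∂_k) / (image of ∂_{k+1}):

  H_2: rank ker ∂_2 − rank ∂_3 = (20 − 20) − 0 = 0, and there is no ∂_3, so H_2 ≅ 0.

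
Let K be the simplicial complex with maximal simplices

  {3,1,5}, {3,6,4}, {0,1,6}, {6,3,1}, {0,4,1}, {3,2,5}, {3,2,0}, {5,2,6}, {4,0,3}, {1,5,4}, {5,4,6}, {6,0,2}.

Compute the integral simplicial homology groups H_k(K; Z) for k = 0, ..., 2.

Take the total order 0 < 1 < 2 < 3 < 4 < 5 < 6 on the vertex set. Then K (dimension 2) consists of the simplices:

  0-simplices (7): [0], [1], [2], [3], [4], [5], [6]
  1-simplices (18): [0,1], [0,2], [0,3], [0,4], [0,6], [1,3], [1,4], [1,5], [1,6], [2,3], [2,5], [2,6], [3,4], [3,5], [3,6], [4,5], [4,6], [5,6]
  2-simplices (12): [0,1,4], [0,1,6], [0,2,3], [0,2,6], [0,3,4], [1,3,5], [1,3,6], [1,4,5], [2,3,5], [2,5,6], [3,4,6], [4,5,6]

Hence C_0 ≅ Z^7, C_1 ≅ Z^18, C_2 ≅ Z^12.

∂_1: C_1 → C_0 sends each edge [p,q] (with p < q) to q − p. For instance
  ∂[3,6] = [6] − [3].
As a 7×18 matrix over Z this has rank 6, with invariant factors (1,1,1,1,1,1).

Boundary ∂_2: C_2 → C_1 acts by ∂[p,q,r] = [q,r] − [p,r] + [p,q]. For instance
  ∂[1,3,5] = [3,5] − [1,5] + [1,3],
  ∂[0,1,6] = [1,6] − [0,6] + [0,1].
The 18×12 boundary matrix has rank 12 and Smith normal form diag(1,1,1,1,1,1,1,1,1,1,1,2).

Now H_k = ker ∂_k / im ∂_{k+1}, so:

  H_0: rank C_0 − rank ∂_1 = 7 − 6 = 1, and the invariant factors of ∂_1 are all 1, so H_0 ≅ Z.
  H_1: rank ker ∂_1 − rank ∂_2 = (18 − 6) − 12 = 0, and ∂_2 has invariant factor 2 > 1, so H_1 ≅ Z/2Z.
  H_2: rank ker ∂_2 − rank ∂_3 = (12 − 12) − 0 = 0, and there is no ∂_3, so H_2 ≅ 0.

(K is a triangulation of the real projective plane RP^2.)

H_0 ≅ Z,  H_1 ≅ Z/2Z,  H_2 = 0.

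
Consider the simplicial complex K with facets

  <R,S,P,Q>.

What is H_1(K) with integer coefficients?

H_1 ≅ 0.

Take the total order P < Q < R < S on the vertex set. Then K (dimension 3) consists of the simplices:

  0-simplices (4): P, Q, R, S
  1-simplices (6): PQ, PR, PS, QR, QS, RS
  2-simplices (4): PQR, PQS, PRS, QRS
  3-simplices (1): PQRS

so the chain groups are C_0 ≅ Z^4, C_1 ≅ Z^6, C_2 ≅ Z^4, C_3 ≅ Z^1.

Boundary ∂_1: C_1 → C_0 sends each edge [p,q] (with p < q) to q − p. For instance
  ∂RS = S − R.
The 4×6 boundary matrix has rank 3 and Smith normal form diag(1,1,1).

Boundary ∂_2: C_2 → C_1 maps a triangle to the signed sum of its edges. For instance
  ∂PRS = RS − PS + PR,
  ∂QRS = RS − QS + QR.
As a 6×4 matrix over Z this has rank 3, with invariant factors (1,1,1).

∂_3: C_3 → C_2 sends each 3-simplex σ to the alternating sum Σ_i (−1)^i (σ with its i-th vertex removed). For instance
  ∂PQRS = QRS − PRS + PQS − PQR.
As a 4×1 matrix over Z this has rank 1, with invariant factors (1).

Computing H_k = (kernel of ∂_k) / (image of ∂_{k+1}):

  H_1: rank ker ∂_1 − rank ∂_2 = (6 − 3) − 3 = 0, and the invariant factors of ∂_2 are all 1, so H_1 = 0.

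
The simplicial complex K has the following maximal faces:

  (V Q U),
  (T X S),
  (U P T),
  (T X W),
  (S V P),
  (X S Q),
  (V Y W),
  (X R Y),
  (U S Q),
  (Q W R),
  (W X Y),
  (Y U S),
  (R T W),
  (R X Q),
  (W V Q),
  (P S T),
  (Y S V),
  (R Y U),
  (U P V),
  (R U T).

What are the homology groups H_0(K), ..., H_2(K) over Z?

Take the total order P < Q < R < S < T < U < V < W < X < Y on the vertex set. Then K (dimension 2) consists of the simplices:

  0-simplices (10): P, Q, R, S, T, U, V, W, X, Y
  1-simplices (30): PS, PT, PU, PV, QR, QS, QU, QV, QW, QX, RT, RU, RW, RX, RY, ST, SU, SV, SX, SY, TU, TW, TX, UV, UY, VW, VY, WX, WY, XY
  2-simplices (20): PST, PSV, PTU, PUV, QRW, QRX, QSU, QSX, QUV, QVW, RTU, RTW, RUY, RXY, STX, SUY, SVY, TWX, VWY, WXY

so the chain groups are C_0 ≅ Z^10, C_1 ≅ Z^30, C_2 ≅ Z^20.

The boundary map ∂_1: C_1 → C_0 maps an edge to its endpoints' difference, ∂[p,q] = q − p. For instance
  ∂VW = W − V.
The 10×30 boundary matrix has rank 9 and Smith normal form diag(1,1,1,1,1,1,1,1,1).

The boundary map ∂_2: C_2 → C_1 maps a triangle to the signed sum of its edges. For instance
  ∂PSV = SV − PV + PS,
  ∂WXY = XY − WY + WX.
The resulting 30×20 matrix has rank 20, and its Smith normal form has invariant factors (1,1,1,1,1,1,1,1,1,1,1,1,1,1,1,1,1,1,1,2).

From H_k ≅ ker(∂_k) / im(∂_{k+1}) we obtain:

  H_0: rank C_0 − rank ∂_1 = 10 − 9 = 1, and the invariant factors of ∂_1 are all 1, so H_0 ≅ Z.
  H_1: rank ker ∂_1 − rank ∂_2 = (30 − 9) − 20 = 1, and ∂_2 has invariant factor 2 > 1, so H_1 ≅ Z ⊕ Z/2Z.
  H_2: rank ker ∂_2 − rank ∂_3 = (20 − 20) − 0 = 0, and there is no ∂_3, so H_2 ≅ 0.

(K is a triangulation of the Klein bottle.)

H_0 ≅ Z,  H_1 ≅ Z ⊕ Z/2Z,  H_2 = 0.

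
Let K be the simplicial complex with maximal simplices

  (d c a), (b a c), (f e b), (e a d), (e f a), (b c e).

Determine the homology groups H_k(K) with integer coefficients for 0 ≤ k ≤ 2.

Order the vertices as a < b < c < d < e < f. Listing each simplex with vertices in this order, K has dimension 2 with simplices:

  0-simplices (6): a, b, c, d, e, f
  1-simplices (12): ab, ac, ad, ae, af, bc, be, bf, cd, ce, de, ef
  2-simplices (6): abc, acd, ade, aef, bce, bef

giving chain groups C_0 ≅ Z^6, C_1 ≅ Z^12, C_2 ≅ Z^6.

Boundary ∂_1: C_1 → C_0 maps an edge to its endpoints' difference, ∂[p,q] = q − p. For instance
  ∂bc = c − b.
The 6×12 boundary matrix has rank 5 and Smith normal form diag(1,1,1,1,1).

Boundary ∂_2: C_2 → C_1 maps a triangle to the signed sum of its edges. For instance
  ∂bef = ef − bf + be,
  ∂aef = ef − af + ae.
As a 12×6 matrix over Z this has rank 6, with invariant factors (1,1,1,1,1,1).

From H_k ≅ ker(∂_k) / im(∂_{k+1}) we obtain:

  H_0: rank C_0 − rank ∂_1 = 6 − 5 = 1, and the invariant factors of ∂_1 are all 1, so H_0 = Z.
  H_1: rank ker ∂_1 − rank ∂_2 = (12 − 5) − 6 = 1, and the invariant factors of ∂_2 are all 1, so H_1 = Z.
  H_2: rank ker ∂_2 − rank ∂_3 = (6 − 6) − 0 = 0, and there is no ∂_3, so H_2 = 0.

(K is a triangulation of the cylinder S^1 x I.)

H_0 ≅ Z,  H_1 ≅ Z,  H_2 = 0.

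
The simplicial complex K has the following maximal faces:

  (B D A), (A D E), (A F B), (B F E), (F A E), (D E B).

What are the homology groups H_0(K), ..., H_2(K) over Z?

Fix the vertex order A < B < D < E < F and write every simplex with vertices in increasing order. Then dim K = 2 and the simplices of K are:

  0-simplices (5): A, B, D, E, F
  1-simplices (9): AB, AD, AE, AF, BD, BE, BF, DE, EF
  2-simplices (6): ABD, ABF, ADE, AEF, BDE, BEF

Hence C_0 ≅ Z^5, C_1 ≅ Z^9, C_2 ≅ Z^6.

∂_1: C_1 → C_0 maps an edge to its endpoints' difference, ∂[p,q] = q − p.
As a 5×9 matrix over Z this has rank 4, with invariant factors (1,1,1,1).

∂_2: C_2 → C_1 acts by ∂[p,q,r] = [q,r] − [p,r] + [p,q]. For instance
  ∂ADE = DE − AE + AD,
  ∂ABD = BD − AD + AB.
The 9×6 boundary matrix has rank 5 and Smith normal form diag(1,1,1,1,1).

Computing H_k = (kernel of ∂_k) / (image of ∂_{k+1}):

  H_0: rank C_0 − rank ∂_1 = 5 − 4 = 1, and the invariant factors of ∂_1 are all 1, so H_0 = Z.
  H_1: rank ker ∂_1 − rank ∂_2 = (9 − 4) − 5 = 0, and the invariant factors of ∂_2 are all 1, so H_1 = 0.
  H_2: rank ker ∂_2 − rank ∂_3 = (6 − 5) − 0 = 1, and there is no ∂_3, so H_2 = Z.

(K is a triangulation of the 2-sphere S^2.)

H_0 = Z,  H_1 = 0,  H_2 = Z.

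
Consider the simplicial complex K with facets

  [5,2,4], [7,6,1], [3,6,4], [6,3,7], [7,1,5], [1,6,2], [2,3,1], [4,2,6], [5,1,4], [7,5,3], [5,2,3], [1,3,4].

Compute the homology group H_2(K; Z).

We work with the vertex ordering 1 < 2 < 3 < 4 < 5 < 6 < 7. The simplices of K, each written with vertices in increasing order, are:

  0-simplices (7): [1], [2], [3], [4], [5], [6], [7]
  1-simplices (18): [1,2], [1,3], [1,4], [1,5], [1,6], [1,7], [2,3], [2,4], [2,5], [2,6], [3,4], [3,5], [3,6], [3,7], [4,5], [4,6], [5,7], [6,7]
  2-simplices (12): [1,2,3], [1,2,6], [1,3,4], [1,4,5], [1,5,7], [1,6,7], [2,3,5], [2,4,5], [2,4,6], [3,4,6], [3,5,7], [3,6,7]

Hence C_0 ≅ Z^7, C_1 ≅ Z^18, C_2 ≅ Z^12.

∂_1: C_1 → C_0 sends each edge [p,q] (with p < q) to q − p.
The resulting 7×18 matrix has rank 6, and its Smith normal form has invariant factors (1,1,1,1,1,1).

Boundary ∂_2: C_2 → C_1 maps a triangle to the signed sum of its edges. For instance
  ∂[2,4,6] = [4,6] − [2,6] + [2,4],
  ∂[1,5,7] = [5,7] − [1,7] + [1,5].
This gives a 18×12 integer matrix of rank 12; reducing to Smith normal form yields diagonal entries (1,1,1,1,1,1,1,1,1,1,1,2).

From H_k ≅ ker(∂_k) / im(∂_{k+1}) we obtain:

  H_2: rank ker ∂_2 − rank ∂_3 = (12 − 12) − 0 = 0, and there is no ∂_3, so H_2 = 0.

(K is a triangulation of the real projective plane RP^2.)

H_2 = 0.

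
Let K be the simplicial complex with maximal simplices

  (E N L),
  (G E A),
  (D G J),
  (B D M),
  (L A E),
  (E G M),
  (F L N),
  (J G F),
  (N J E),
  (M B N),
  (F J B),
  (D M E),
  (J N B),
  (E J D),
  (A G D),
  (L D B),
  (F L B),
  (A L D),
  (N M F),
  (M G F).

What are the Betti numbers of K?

We work with the vertex ordering A < B < D < E < F < G < J < L < M < N. The simplices of K, each written with vertices in increasing order, are:

  0-simplices (10): A, B, D, E, F, G, J, L, M, N
  1-simplices (30): AD, AE, AG, AL, BD, BF, BJ, BL, BM, BN, DE, DG, DJ, DL, DM, EG, EJ, EL, EM, EN, FG, FJ, FL, FM, FN, GJ, GM, JN, LN, MN
  2-simplices (20): ADG, ADL, AEG, AEL, BDL, BDM, BFJ, BFL, BJN, BMN, DEJ, DEM, DGJ, EGM, EJN, ELN, FGJ, FGM, FLN, FMN

so the chain groups are C_0 ≅ Z^10, C_1 ≅ Z^30, C_2 ≅ Z^20.

∂_1: C_1 → C_0 sends each edge [p,q] (with p < q) to q − p. For instance
  ∂BL = L − B.
The resulting 10×30 matrix has rank 9, and its Smith normal form has invariant factors (1,1,1,1,1,1,1,1,1).

∂_2: C_2 → C_1 acts by ∂[p,q,r] = [q,r] − [p,r] + [p,q]. For instance
  ∂ADL = DL − AL + AD,
  ∂DEJ = EJ − DJ + DE.
This gives a 30×20 integer matrix of rank 20; reducing to Smith normal form yields diagonal entries (1,1,1,1,1,1,1,1,1,1,1,1,1,1,1,1,1,1,1,2).

Computing H_k = (kernel of ∂_k) / (image of ∂_{k+1}):

  H_0: rank C_0 − rank ∂_1 = 10 − 9 = 1, and the invariant factors of ∂_1 are all 1, so H_0 = Z.
  H_1: rank ker ∂_1 − rank ∂_2 = (30 − 9) − 20 = 1, and ∂_2 has invariant factor 2 > 1, so H_1 = Z ⊕ Z/2Z.
  H_2: rank ker ∂_2 − rank ∂_3 = (20 − 20) − 0 = 0, and there is no ∂_3, so H_2 = 0.

As a check, the Euler characteristic is 10 − 30 + 20 = 0, which agrees with 1 − 1 + 0 = 0.

Hence the Betti numbers are b_0 = 1, b_1 = 1, b_2 = 0.

b_0 = 1, b_1 = 1, b_2 = 0.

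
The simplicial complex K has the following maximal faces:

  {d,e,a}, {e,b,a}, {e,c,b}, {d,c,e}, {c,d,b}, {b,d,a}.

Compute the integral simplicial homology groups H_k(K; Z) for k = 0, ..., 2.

H_0 = Z,  H_1 = 0,  H_2 = Z.

Fix the vertex order a < b < c < d < e and write every simplex with vertices in increasing order. Then dim K = 2 and the simplices of K are:

  0-simplices (5): a, b, c, d, e
  1-simplices (9): ab, ad, ae, bc, bd, be, cd, ce, de
  2-simplices (6): abd, abe, ade, bcd, bce, cde

giving chain groups C_0 ≅ Z^5, C_1 ≅ Z^9, C_2 ≅ Z^6.

The boundary map ∂_1: C_1 → C_0 is given by ∂[p,q] = [q] − [p]. For instance
  ∂bc = c − b.
This gives a 5×9 integer matrix of rank 4; reducing to Smith normal form yields diagonal entries (1,1,1,1).

Boundary ∂_2: C_2 → C_1 acts by ∂[p,q,r] = [q,r] − [p,r] + [p,q]. For instance
  ∂abd = bd − ad + ab,
  ∂ade = de − ae + ad.
As a 9×6 matrix over Z this has rank 5, with invariant factors (1,1,1,1,1).

Now H_k = ker ∂_k / im ∂_{k+1}, so:

  H_0: rank C_0 − rank ∂_1 = 5 − 4 = 1, and the invariant factors of ∂_1 are all 1, so H_0 = Z.
  H_1: rank ker ∂_1 − rank ∂_2 = (9 − 4) − 5 = 0, and the invariant factors of ∂_2 are all 1, so H_1 = 0.
  H_2: rank ker ∂_2 − rank ∂_3 = (6 − 5) − 0 = 1, and there is no ∂_3, so H_2 = Z.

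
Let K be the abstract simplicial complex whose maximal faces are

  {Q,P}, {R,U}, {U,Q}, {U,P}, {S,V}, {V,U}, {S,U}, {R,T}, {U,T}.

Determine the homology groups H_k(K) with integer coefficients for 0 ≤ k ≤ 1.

Take the total order P < Q < R < S < T < U < V on the vertex set. Then K (dimension 1) consists of the simplices:

  0-simplices (7): P, Q, R, S, T, U, V
  1-simplices (9): PQ, PU, QU, RT, RU, SU, SV, TU, UV

giving chain groups C_0 ≅ Z^7, C_1 ≅ Z^9.

Boundary ∂_1: C_1 → C_0 sends each edge [p,q] (with p < q) to q − p.
The 7×9 boundary matrix has rank 6 and Smith normal form diag(1,1,1,1,1,1).

From H_k ≅ ker(∂_k) / im(∂_{k+1}) we obtain:

  H_0: rank C_0 − rank ∂_1 = 7 − 6 = 1, and the invariant factors of ∂_1 are all 1, so H_0 = Z.
  H_1: rank ker ∂_1 − rank ∂_2 = (9 − 6) − 0 = 3, and there is no ∂_2, so H_1 = Z^3.

H_0 ≅ Z,  H_1 ≅ Z^3.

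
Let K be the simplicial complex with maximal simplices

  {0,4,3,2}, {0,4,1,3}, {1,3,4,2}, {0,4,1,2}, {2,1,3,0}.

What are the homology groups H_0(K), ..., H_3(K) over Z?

Take the total order 0 < 1 < 2 < 3 < 4 on the vertex set. Then K (dimension 3) consists of the simplices:

  0-simplices (5): [0], [1], [2], [3], [4]
  1-simplices (10): [0,1], [0,2], [0,3], [0,4], [1,2], [1,3], [1,4], [2,3], [2,4], [3,4]
  2-simplices (10): [0,1,2], [0,1,3], [0,1,4], [0,2,3], [0,2,4], [0,3,4], [1,2,3], [1,2,4], [1,3,4], [2,3,4]
  3-simplices (5): [0,1,2,3], [0,1,2,4], [0,1,3,4], [0,2,3,4], [1,2,3,4]

giving chain groups C_0 ≅ Z^5, C_1 ≅ Z^10, C_2 ≅ Z^10, C_3 ≅ Z^5.

The boundary map ∂_1: C_1 → C_0 maps an edge to its endpoints' difference, ∂[p,q] = q − p. For instance
  ∂[2,3] = [3] − [2].
The resulting 5×10 matrix has rank 4, and its Smith normal form has invariant factors (1,1,1,1).

Boundary ∂_2: C_2 → C_1 acts by ∂[p,q,r] = [q,r] − [p,r] + [p,q]. For instance
  ∂[1,2,3] = [2,3] − [1,3] + [1,2],
  ∂[0,3,4] = [3,4] − [0,4] + [0,3].
As a 10×10 matrix over Z this has rank 6, with invariant factors (1,1,1,1,1,1).

∂_3: C_3 → C_2 sends each 3-simplex σ to the alternating sum Σ_i (−1)^i (σ with its i-th vertex removed). For instance
  ∂[1,2,3,4] = [2,3,4] − [1,3,4] + [1,2,4] − [1,2,3],
  ∂[0,1,3,4] = [1,3,4] − [0,3,4] + [0,1,4] − [0,1,3].
The resulting 10×5 matrix has rank 4, and its Smith normal form has invariant factors (1,1,1,1).

From H_k ≅ ker(∂_k) / im(∂_{k+1}) we obtain:

  H_0: rank C_0 − rank ∂_1 = 5 − 4 = 1, and the invariant factors of ∂_1 are all 1, so H_0 ≅ Z.
  H_1: rank ker ∂_1 − rank ∂_2 = (10 − 4) − 6 = 0, and the invariant factors of ∂_2 are all 1, so H_1 ≅ 0.
  H_2: rank ker ∂_2 − rank ∂_3 = (10 − 6) − 4 = 0, and the invariant factors of ∂_3 are all 1, so H_2 ≅ 0.
  H_3: rank ker ∂_3 − rank ∂_4 = (5 − 4) − 0 = 1, and there is no ∂_4, so H_3 ≅ Z.

As a check, the Euler characteristic is 5 − 10 + 10 − 5 = 0, which agrees with 1 − 0 + 0 − 1 = 0.
(K is a triangulation of the 3-sphere S^3.)

H_0 ≅ Z,  H_1 = 0,  H_2 = 0,  H_3 ≅ Z.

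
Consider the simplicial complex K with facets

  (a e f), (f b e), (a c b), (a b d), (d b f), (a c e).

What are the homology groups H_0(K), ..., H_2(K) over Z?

H_0 ≅ Z,  H_1 ≅ Z,  H_2 = 0.

Fix the vertex order a < b < c < d < e < f and write every simplex with vertices in increasing order. Then dim K = 2 and the simplices of K are:

  0-simplices (6): a, b, c, d, e, f
  1-simplices (12): ab, ac, ad, ae, af, bc, bd, be, bf, ce, df, ef
  2-simplices (6): abc, abd, ace, aef, bdf, bef

Hence C_0 ≅ Z^6, C_1 ≅ Z^12, C_2 ≅ Z^6.

∂_1: C_1 → C_0 sends each edge [p,q] (with p < q) to q − p. For instance
  ∂df = f − d.
As a 6×12 matrix over Z this has rank 5, with invariant factors (1,1,1,1,1).

Boundary ∂_2: C_2 → C_1 sends each 2-simplex [p,q,r] to [q,r] − [p,r] + [p,q]. For instance
  ∂bdf = df − bf + bd,
  ∂abd = bd − ad + ab.
This gives a 12×6 integer matrix of rank 6; reducing to Smith normal form yields diagonal entries (1,1,1,1,1,1).

Now H_k = ker ∂_k / im ∂_{k+1}, so:

  H_0: rank C_0 − rank ∂_1 = 6 − 5 = 1, and the invariant factors of ∂_1 are all 1, so H_0 ≅ Z.
  H_1: rank ker ∂_1 − rank ∂_2 = (12 − 5) − 6 = 1, and the invariant factors of ∂_2 are all 1, so H_1 ≅ Z.
  H_2: rank ker ∂_2 − rank ∂_3 = (6 − 6) − 0 = 0, and there is no ∂_3, so H_2 ≅ 0.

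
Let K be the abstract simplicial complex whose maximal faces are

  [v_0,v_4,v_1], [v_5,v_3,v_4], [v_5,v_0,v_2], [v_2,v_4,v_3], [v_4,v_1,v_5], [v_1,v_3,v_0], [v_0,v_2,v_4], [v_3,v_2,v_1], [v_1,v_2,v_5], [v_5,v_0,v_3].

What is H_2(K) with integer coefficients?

H_2 = 0.

Take the total order v_0 < v_1 < v_2 < v_3 < v_4 < v_5 on the vertex set. Then K (dimension 2) consists of the simplices:

  0-simplices (6): [v_0], [v_1], [v_2], [v_3], [v_4], [v_5]
  1-simplices (15): (15 of them)
  2-simplices (10): [v_0,v_1,v_3], [v_0,v_1,v_4], [v_0,v_2,v_4], [v_0,v_2,v_5], [v_0,v_3,v_5], [v_1,v_2,v_3], [v_1,v_2,v_5], [v_1,v_4,v_5], [v_2,v_3,v_4], [v_3,v_4,v_5]

giving chain groups C_0 ≅ Z^6, C_1 ≅ Z^15, C_2 ≅ Z^10.

Boundary ∂_1: C_1 → C_0 maps an edge to its endpoints' difference, ∂[p,q] = q − p.
The 6×15 boundary matrix has rank 5 and Smith normal form diag(1,1,1,1,1).

∂_2: C_2 → C_1 maps a triangle to the signed sum of its edges. For instance
  ∂[v_1,v_4,v_5] = [v_4,v_5] − [v_1,v_5] + [v_1,v_4],
  ∂[v_0,v_3,v_5] = [v_3,v_5] − [v_0,v_5] + [v_0,v_3].
As a 15×10 matrix over Z this has rank 10, with invariant factors (1,1,1,1,1,1,1,1,1,2).

From H_k ≅ ker(∂_k) / im(∂_{k+1}) we obtain:

  H_2: rank ker ∂_2 − rank ∂_3 = (10 − 10) − 0 = 0, and there is no ∂_3, so H_2 = 0.

(K is a triangulation of the real projective plane RP^2.)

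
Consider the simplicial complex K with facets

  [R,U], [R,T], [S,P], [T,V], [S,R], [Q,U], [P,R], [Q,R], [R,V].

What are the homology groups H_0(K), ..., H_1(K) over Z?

K has 7 vertices, 9 edges.
rank ∂_0 = 0, rank ∂_1 = 6 ⇒ b_0 = 7 − 0 − 6 = 1; all invariant factors of ∂_1 are 1 so no torsion. So H_0 = Z.
rank ∂_1 = 6, rank ∂_2 = 0 ⇒ b_1 = 9 − 6 − 0 = 3. So H_1 = Z^3.

H_0 ≅ Z,  H_1 ≅ Z^3.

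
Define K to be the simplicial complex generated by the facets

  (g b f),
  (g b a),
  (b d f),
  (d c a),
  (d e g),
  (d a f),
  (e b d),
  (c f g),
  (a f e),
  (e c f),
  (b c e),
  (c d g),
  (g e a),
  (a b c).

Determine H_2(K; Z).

K has 7 vertices, 21 edges, 14 triangles.
rank ∂_2 = 13, rank ∂_3 = 0 ⇒ b_2 = 14 − 13 − 0 = 1. So H_2 ≅ Z.

H_2 = Z.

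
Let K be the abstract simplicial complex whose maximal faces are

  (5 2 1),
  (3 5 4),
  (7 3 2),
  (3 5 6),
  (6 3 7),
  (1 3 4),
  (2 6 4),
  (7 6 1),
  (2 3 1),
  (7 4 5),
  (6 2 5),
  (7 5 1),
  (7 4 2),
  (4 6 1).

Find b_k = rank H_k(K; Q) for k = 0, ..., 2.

b_0 = 1, b_1 = 2, b_2 = 1.

We work with the vertex ordering 1 < 2 < 3 < 4 < 5 < 6 < 7. The simplices of K, each written with vertices in increasing order, are:

  0-simplices (7): [1], [2], [3], [4], [5], [6], [7]
  1-simplices (21): [1,2], [1,3], [1,4], [1,5], [1,6], [1,7], [2,3], [2,4], [2,5], [2,6], [2,7], [3,4], [3,5], [3,6], [3,7], [4,5], [4,6], [4,7], [5,6], [5,7], [6,7]
  2-simplices (14): [1,2,3], [1,2,5], [1,3,4], [1,4,6], [1,5,7], [1,6,7], [2,3,7], [2,4,6], [2,4,7], [2,5,6], [3,4,5], [3,5,6], [3,6,7], [4,5,7]

so the chain groups are C_0 ≅ Z^7, C_1 ≅ Z^21, C_2 ≅ Z^14.

Boundary ∂_1: C_1 → C_0 maps an edge to its endpoints' difference, ∂[p,q] = q − p.
As a 7×21 matrix over Z this has rank 6, with invariant factors (1,1,1,1,1,1).

The boundary map ∂_2: C_2 → C_1 acts by ∂[p,q,r] = [q,r] − [p,r] + [p,q]. For instance
  ∂[4,5,7] = [5,7] − [4,7] + [4,5],
  ∂[2,4,7] = [4,7] − [2,7] + [2,4].
The resulting 21×14 matrix has rank 13, and its Smith normal form has invariant factors (1,1,1,1,1,1,1,1,1,1,1,1,1).

Reading off H_k = ker ∂_k / im ∂_{k+1}:

  H_0: rank C_0 − rank ∂_1 = 7 − 6 = 1, and the invariant factors of ∂_1 are all 1, so H_0 ≅ Z.
  H_1: rank ker ∂_1 − rank ∂_2 = (21 − 6) − 13 = 2, and the invariant factors of ∂_2 are all 1, so H_1 ≅ Z^2.
  H_2: rank ker ∂_2 − rank ∂_3 = (14 − 13) − 0 = 1, and there is no ∂_3, so H_2 ≅ Z.

As a check, the Euler characteristic is 7 − 21 + 14 = 0, which agrees with 1 − 2 + 1 = 0.
(K is a triangulation of the torus T^2.)

Hence the Betti numbers are b_0 = 1, b_1 = 2, b_2 = 1.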